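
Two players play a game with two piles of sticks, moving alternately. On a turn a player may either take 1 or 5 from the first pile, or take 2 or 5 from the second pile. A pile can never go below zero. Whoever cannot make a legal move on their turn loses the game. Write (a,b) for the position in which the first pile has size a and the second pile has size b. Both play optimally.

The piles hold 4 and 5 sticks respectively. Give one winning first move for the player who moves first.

Positions with no move are L. A position that does have a move is losing for the player to move precisely when every available move leads to a winning position for the opponent. Fill in the labels:
No move ever increases a pile, so every position that can arise here has a ≤ 4 and b ≤ 5; it is enough to label the cells with 0 ≤ a ≤ 4 and 0 ≤ b ≤ 5.
Every move lowers a or b (never raises either), so fill the grid row by row in increasing a, and left to right within a row: each cell's successors are then already labelled.
      b=0  b=1  b=2  b=3  b=4  b=5
a=0:    L    L    W    W    L    W
a=1:    W    W    L    L    W    W
a=2:    L    L    W    W    L    W
a=3:    W    W    L    L    W    W
a=4:    L    L    W    W    L    W
Cells with no legal move (terminal, hence L): (0,0), (0,1).
The remaining L cells, each justified by listing all of its moves:
(0,4): the only move is to (0,2)(W), a W ⇒ L
(1,2): moves to (0,2)(W), (1,0)(W); every one is W ⇒ L
(1,3): moves to (0,3)(W), (1,1)(W); every one is W ⇒ L
(2,0): the only move is to (1,0)(W), a W ⇒ L
(2,1): the only move is to (1,1)(W), a W ⇒ L
(2,4): moves to (1,4)(W), (2,2)(W); every one is W ⇒ L
(3,2): moves to (2,2)(W), (3,0)(W); every one is W ⇒ L
(3,3): moves to (2,3)(W), (3,1)(W); every one is W ⇒ L
(4,0): the only move is to (3,0)(W), a W ⇒ L
(4,1): the only move is to (3,1)(W), a W ⇒ L
(4,4): moves to (3,4)(W), (4,2)(W); every one is W ⇒ L
Every other cell has at least one move into one of the L cells above, so it is W.
From (4,5), the L positions reachable in one move are: (4,0).

Move to (4,0).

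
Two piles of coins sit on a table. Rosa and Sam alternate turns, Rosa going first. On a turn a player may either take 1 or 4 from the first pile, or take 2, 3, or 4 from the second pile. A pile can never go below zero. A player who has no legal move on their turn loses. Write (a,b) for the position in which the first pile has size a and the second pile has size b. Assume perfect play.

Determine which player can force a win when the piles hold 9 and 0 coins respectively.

Label each position W (a win for the player to move) or L (a loss). A position with no legal move is L; any other position is W exactly when some move reaches an L, and L when every move reaches a W.
No move ever increases a pile, so every position that can arise here has a ≤ 9 and b ≤ 0; it is enough to label the cells with 0 ≤ a ≤ 9 and 0 ≤ b ≤ 0.
Every move lowers a or b (never raises either), so fill the grid row by row in increasing a, and left to right within a row: each cell's successors are then already labelled.
      b=0
a=0:    L
a=1:    W
a=2:    L
a=3:    W
a=4:    W
a=5:    L
a=6:    W
a=7:    L
a=8:    W
a=9:    W
Cells with no legal move (terminal, hence L): (0,0).
The remaining L cells, each justified by listing all of its moves:
(2,0): →(1,0)(W) only, which is W, so L
(5,0): →(4,0)(W), (1,0)(W) — all W, so L
(7,0): →(6,0)(W), (3,0)(W) — all W, so L
Every other cell has at least one move into one of the L cells above, so it is W.
From (9,0) Rosa can move to (5,0), reaching an L position.

Rosa wins.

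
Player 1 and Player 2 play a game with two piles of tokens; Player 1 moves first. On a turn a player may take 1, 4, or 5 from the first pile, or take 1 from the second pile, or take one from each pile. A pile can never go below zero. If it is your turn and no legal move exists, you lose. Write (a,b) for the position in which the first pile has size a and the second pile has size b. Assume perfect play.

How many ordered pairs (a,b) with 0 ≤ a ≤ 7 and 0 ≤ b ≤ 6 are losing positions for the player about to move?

Classify positions by backward induction: terminal positions (no move available) are L. From any other position, the mover wins iff some move reaches an L.
Every move lowers a or b (never raises either), so fill the grid row by row in increasing a, and left to right within a row: each cell's successors are then already labelled.
      b=0  b=1  b=2  b=3  b=4  b=5  b=6
a=0:    L    W    L    W    L    W    L
a=1:    W    W    W    W    W    W    W
a=2:    L    W    L    W    L    W    L
a=3:    W    W    W    W    W    W    W
a=4:    W    L    W    L    W    L    W
a=5:    W    W    W    W    W    W    W
a=6:    W    L    W    L    W    L    W
a=7:    W    W    W    W    W    W    W
Cells with no legal move (terminal, hence L): (0,0).
The remaining L cells, each justified by listing all of its moves:
(0,2): the only move is to (0,1)(W), a W ⇒ L
(0,4): the only move is to (0,3)(W), a W ⇒ L
(0,6): the only move is to (0,5)(W), a W ⇒ L
(2,0): the only move is to (1,0)(W), a W ⇒ L
(2,2): moves to (1,2)(W), (2,1)(W), (1,1)(W); every one is W ⇒ L
(2,4): moves to (1,4)(W), (2,3)(W), (1,3)(W); every one is W ⇒ L
(2,6): moves to (1,6)(W), (2,5)(W), (1,5)(W); every one is W ⇒ L
(4,1): moves to (3,1)(W), (0,1)(W), (4,0)(W), (3,0)(W); every one is W ⇒ L
(4,3): moves to (3,3)(W), (0,3)(W), (4,2)(W), (3,2)(W); every one is W ⇒ L
(4,5): moves to (3,5)(W), (0,5)(W), (4,4)(W), (3,4)(W); every one is W ⇒ L
(6,1): moves to (5,1)(W), (2,1)(W), (1,1)(W), (6,0)(W), (5,0)(W); every one is W ⇒ L
(6,3): moves to (5,3)(W), (2,3)(W), (1,3)(W), (6,2)(W), (5,2)(W); every one is W ⇒ L
(6,5): moves to (5,5)(W), (2,5)(W), (1,5)(W), (6,4)(W), (5,4)(W); every one is W ⇒ L
Every other cell has at least one move into one of the L cells above, so it is W.
L cells per row: a=0: 4, a=1: 0, a=2: 4, a=3: 0, a=4: 3, a=5: 0, a=6: 3, a=7: 0; total 14.

14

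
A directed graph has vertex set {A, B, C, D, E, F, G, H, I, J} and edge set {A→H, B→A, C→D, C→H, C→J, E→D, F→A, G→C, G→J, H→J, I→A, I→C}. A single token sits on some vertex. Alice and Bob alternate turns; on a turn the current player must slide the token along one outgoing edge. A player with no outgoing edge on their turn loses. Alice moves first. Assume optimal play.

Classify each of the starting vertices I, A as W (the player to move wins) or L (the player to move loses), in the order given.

Compute win/loss labels from the base case upward. A position with no move is L. Any other position is W if it can reach an L in one move, else L.
Every edge goes from a vertex to one that appears earlier in the order D, J, H, C, A, F, B, E, I, G, so processing vertices in that order labels each vertex after all of its successors.
D: no outgoing edge → L
J: no outgoing edge → L
H: W (go to J, an L position)
C: W (go to J, an L position)
A: L (sole option H(W) is W)
F: W (go to A, an L position)
B: W (go to A, an L position)
E: W (go to D, an L position)
I: W (go to A, an L position)
G: W (go to J, an L position)

I: W, A: L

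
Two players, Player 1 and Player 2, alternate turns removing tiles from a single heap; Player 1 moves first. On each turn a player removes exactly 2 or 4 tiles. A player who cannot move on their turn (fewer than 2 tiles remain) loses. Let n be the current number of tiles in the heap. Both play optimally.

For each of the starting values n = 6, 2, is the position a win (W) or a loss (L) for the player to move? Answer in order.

Classify positions by backward induction: terminal positions (no move available) are L. From any other position, the mover wins iff some move reaches an L.
n=0: no move → L
n=1: no move → L
n=2: can move to 0, which is L ⇒ W
n=3: can move to 1, which is L ⇒ W
n=4: can move to 0, which is L ⇒ W
n=5: can move to 1, which is L ⇒ W
n=6: moves to 4(W), 2(W); every one is W ⇒ L

6: L, 2: W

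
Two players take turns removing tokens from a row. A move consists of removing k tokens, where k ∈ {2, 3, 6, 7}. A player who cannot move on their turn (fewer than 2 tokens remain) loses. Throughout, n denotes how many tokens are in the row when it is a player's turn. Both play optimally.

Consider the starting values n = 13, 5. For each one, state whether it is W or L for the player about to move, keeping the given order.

Compute win/loss labels from the base case upward. A position with no move is L. Any other position is W if it can reach an L in one move, else L.
n=0: no move → L
n=1: no move → L
n=2: W (go to 0, an L position)
n=3: W (go to 1, an L position)
n=4: W (go to 1, an L position)
n=5: L (options 3(W), 2(W) are all W)
n=6: W (go to 0, an L position)
n=7: W (go to 5, an L position)
n=8: W (go to 5, an L position)
n=9: L (options 7(W), 6(W), 3(W), 2(W) are all W)
n=10: L (options 8(W), 7(W), 4(W), 3(W) are all W)
n=11: W (go to 9, an L position)
n=12: W (go to 10, an L position)
n=13: W (go to 10, an L position)

13: W, 5: L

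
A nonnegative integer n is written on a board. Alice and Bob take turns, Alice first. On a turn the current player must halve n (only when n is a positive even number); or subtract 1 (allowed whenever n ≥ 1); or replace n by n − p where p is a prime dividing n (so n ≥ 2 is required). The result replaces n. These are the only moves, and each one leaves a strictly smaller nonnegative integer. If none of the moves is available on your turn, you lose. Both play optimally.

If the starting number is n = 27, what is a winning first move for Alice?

Positions with no move are L. A position that does have a move is losing for the player to move precisely when every available move leads to a winning position for the opponent. Fill in the labels:
n=0: no move → L
n=1: can move to 0, which is L ⇒ W
n=2: can move to 0, which is L ⇒ W
n=3: can move to 0, which is L ⇒ W
n=4: moves to 2(W), 3(W); every one is W ⇒ L
n=5: can move to 0, which is L ⇒ W
n=6: can move to 4, which is L ⇒ W
n=7: can move to 0, which is L ⇒ W
n=8: can move to 4, which is L ⇒ W
n=9: moves to 6(W), 8(W); every one is W ⇒ L
n=10: can move to 9, which is L ⇒ W
n=11: can move to 0, which is L ⇒ W
n=12: can move to 9, which is L ⇒ W
n=13: can move to 0, which is L ⇒ W
n=14: moves to 7(W), 12(W), 13(W); every one is W ⇒ L
n=15: can move to 14, which is L ⇒ W
n=16: can move to 14, which is L ⇒ W
n=17: can move to 0, which is L ⇒ W
n=18: can move to 9, which is L ⇒ W
n=19: can move to 0, which is L ⇒ W
n=20: moves to 10(W), 15(W), 18(W), 19(W); every one is W ⇒ L
n=21: can move to 14, which is L ⇒ W
n=22: can move to 20, which is L ⇒ W
n=23: can move to 0, which is L ⇒ W
n=24: moves to 12(W), 21(W), 22(W), 23(W); every one is W ⇒ L
n=25: can move to 20, which is L ⇒ W
n=26: can move to 24, which is L ⇒ W
n=27: can move to 24, which is L ⇒ W
From 27, the L positions reachable in one move are: 24.

Move to 24.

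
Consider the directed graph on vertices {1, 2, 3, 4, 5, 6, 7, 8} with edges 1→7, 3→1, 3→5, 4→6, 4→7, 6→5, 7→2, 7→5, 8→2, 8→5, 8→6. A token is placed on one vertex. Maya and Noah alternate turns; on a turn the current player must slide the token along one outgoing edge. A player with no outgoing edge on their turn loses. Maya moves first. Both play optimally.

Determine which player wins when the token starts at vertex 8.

Maya wins.

Work bottom-up. With no move the player to move loses. Otherwise the position is W if at least one move leads to an L position for the opponent, and L if every move leads to a W.
Every edge goes from a vertex to one that appears earlier in the order 2, 5, 7, 1, 6, 4, 3, 8, so processing vertices in that order labels each vertex after all of its successors.
2: no outgoing edge → L
5: no outgoing edge → L
7: →5(L), so W
1: →7(W) only, which is W, so L
6: →5(L), so W
4: →6(W), 7(W) — all W, so L
3: →1(L), so W
8: →5(L), so W
The starting position 8 is W: Maya should move to 5, handing over an L position.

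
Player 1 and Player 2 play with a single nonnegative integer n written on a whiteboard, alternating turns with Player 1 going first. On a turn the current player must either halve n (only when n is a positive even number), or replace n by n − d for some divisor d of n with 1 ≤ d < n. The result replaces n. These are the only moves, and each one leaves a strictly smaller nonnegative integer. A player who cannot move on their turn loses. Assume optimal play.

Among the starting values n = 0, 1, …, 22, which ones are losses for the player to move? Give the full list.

Compute win/loss labels from the base case upward. A position with no move is L. Any other position is W if it can reach an L in one move, else L.
n=0: no move → L
n=1: no move → L
n=2: reaches L-position 1 → W
n=3: only reaches 2(W), which is W → L
n=4: reaches L-position 3 → W
n=5: only reaches 4(W), which is W → L
n=6: reaches L-position 3 → W
n=7: only reaches 6(W), which is W → L
n=8: reaches L-position 7 → W
n=9: only reaches 6(W), 8(W), all W → L
n=10: reaches L-position 5 → W
n=11: only reaches 10(W), which is W → L
n=12: reaches L-position 9 → W
n=13: only reaches 12(W), which is W → L
n=14: reaches L-position 7 → W
n=15: only reaches 10(W), 12(W), 14(W), all W → L
n=16: reaches L-position 15 → W
n=17: only reaches 16(W), which is W → L
n=18: reaches L-position 9 → W
n=19: only reaches 18(W), which is W → L
n=20: reaches L-position 15 → W
n=21: only reaches 14(W), 18(W), 20(W), all W → L
n=22: reaches L-position 11 → W
The losing starting values of n are exactly the entries labelled L in this table (12 of them).

0, 1, 3, 5, 7, 9, 11, 13, 15, 17, 19, 21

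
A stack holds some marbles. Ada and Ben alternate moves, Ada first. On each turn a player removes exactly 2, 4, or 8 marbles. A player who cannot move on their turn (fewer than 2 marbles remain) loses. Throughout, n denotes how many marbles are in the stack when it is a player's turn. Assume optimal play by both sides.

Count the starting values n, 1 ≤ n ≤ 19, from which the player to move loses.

7

Classify positions by backward induction: terminal positions (no move available) are L. From any other position, the mover wins iff some move reaches an L.
n=0: no move → L
n=1: no move → L
n=2: W (go to 0, an L position)
n=3: W (go to 1, an L position)
n=4: W (go to 0, an L position)
n=5: W (go to 1, an L position)
n=6: L (options 4(W), 2(W) are all W)
n=7: L (options 5(W), 3(W) are all W)
n=8: W (go to 6, an L position)
n=9: W (go to 7, an L position)
n=10: W (go to 6, an L position)
n=11: W (go to 7, an L position)
n=12: L (options 10(W), 8(W), 4(W) are all W)
n=13: L (options 11(W), 9(W), 5(W) are all W)
n=14: W (go to 12, an L position)
n=15: W (go to 13, an L position)
n=16: W (go to 12, an L position)
n=17: W (go to 13, an L position)
n=18: L (options 16(W), 14(W), 10(W) are all W)
n=19: L (options 17(W), 15(W), 11(W) are all W)
L entries with 1 ≤ n ≤ 19 (n=0 is outside the asked range and is not counted): n = 1, 6, 7, 12, 13, 18, 19; that makes 7.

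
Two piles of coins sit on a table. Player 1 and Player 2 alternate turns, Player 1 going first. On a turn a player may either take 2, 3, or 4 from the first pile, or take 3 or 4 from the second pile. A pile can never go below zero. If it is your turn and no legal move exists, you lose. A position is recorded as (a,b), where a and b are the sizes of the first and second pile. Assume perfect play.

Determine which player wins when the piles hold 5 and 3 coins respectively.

Work bottom-up. With no move the player to move loses. Otherwise the position is W if at least one move leads to an L position for the opponent, and L if every move leads to a W.
No move ever increases a pile, so every position that can arise here has a ≤ 5 and b ≤ 3; it is enough to label the cells with 0 ≤ a ≤ 5 and 0 ≤ b ≤ 3.
Every move lowers a or b (never raises either), so fill the grid row by row in increasing a, and left to right within a row: each cell's successors are then already labelled.
      b=0  b=1  b=2  b=3
a=0:    L    L    L    W
a=1:    L    L    L    W
a=2:    W    W    W    L
a=3:    W    W    W    L
a=4:    W    W    W    W
a=5:    W    W    W    W
Cells with no legal move (terminal, hence L): (0,0), (0,1), (0,2), (1,0), (1,1), (1,2).
The remaining L cells, each justified by listing all of its moves:
(2,3): →(0,3)(W), (2,0)(W) — all W, so L
(3,3): →(1,3)(W), (0,3)(W), (3,0)(W) — all W, so L
Every other cell has at least one move into one of the L cells above, so it is W.
The starting position (5,3) is W: Player 1 should move to (3,3), handing over an L position.

Player 1 wins.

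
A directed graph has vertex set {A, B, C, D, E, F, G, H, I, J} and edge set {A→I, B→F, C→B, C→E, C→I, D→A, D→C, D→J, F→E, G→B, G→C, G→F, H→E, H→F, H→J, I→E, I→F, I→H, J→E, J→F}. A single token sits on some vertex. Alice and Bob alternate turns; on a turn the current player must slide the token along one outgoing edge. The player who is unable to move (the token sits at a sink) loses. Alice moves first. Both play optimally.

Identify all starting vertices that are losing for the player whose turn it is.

Compute win/loss labels from the base case upward. A position with no move is L. Any other position is W if it can reach an L in one move, else L.
Every edge goes from a vertex to one that appears earlier in the order E, F, B, J, H, I, C, A, D, G, so processing vertices in that order labels each vertex after all of its successors.
E: no outgoing edge → L
F: reaches L-position E → W
B: only reaches F(W), which is W → L
J: reaches L-position E → W
H: reaches L-position E → W
I: reaches L-position E → W
C: reaches L-position B → W
A: only reaches I(W), which is W → L
D: reaches L-position A → W
G: reaches L-position B → W
The losing starting vertices are exactly the entries labelled L in this table (3 of them).

A, B, E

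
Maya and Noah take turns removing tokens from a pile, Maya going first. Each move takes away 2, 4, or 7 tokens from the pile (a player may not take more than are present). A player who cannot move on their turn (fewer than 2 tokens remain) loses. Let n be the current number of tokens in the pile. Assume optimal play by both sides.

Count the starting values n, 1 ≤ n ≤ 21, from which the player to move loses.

Build the W/L table. Terminal = L. A non-terminal position is W if it has a move to some L; otherwise it is L.
n=0: no move → L
n=1: no move → L
n=2: W (go to 0, an L position)
n=3: W (go to 1, an L position)
n=4: W (go to 0, an L position)
n=5: W (go to 1, an L position)
n=6: L (options 4(W), 2(W) are all W)
n=7: W (go to 0, an L position)
n=8: W (go to 6, an L position)
n=9: L (options 7(W), 5(W), 2(W) are all W)
n=10: W (go to 6, an L position)
n=11: W (go to 9, an L position)
n=12: L (options 10(W), 8(W), 5(W) are all W)
n=13: W (go to 9, an L position)
n=14: W (go to 12, an L position)
n=15: L (options 13(W), 11(W), 8(W) are all W)
n=16: W (go to 12, an L position)
n=17: W (go to 15, an L position)
n=18: L (options 16(W), 14(W), 11(W) are all W)
n=19: W (go to 15, an L position)
n=20: W (go to 18, an L position)
n=21: L (options 19(W), 17(W), 14(W) are all W)
L entries with 1 ≤ n ≤ 21 (n=0 is outside the asked range and is not counted): n = 1, 6, 9, 12, 15, 18, 21; that makes 7.

7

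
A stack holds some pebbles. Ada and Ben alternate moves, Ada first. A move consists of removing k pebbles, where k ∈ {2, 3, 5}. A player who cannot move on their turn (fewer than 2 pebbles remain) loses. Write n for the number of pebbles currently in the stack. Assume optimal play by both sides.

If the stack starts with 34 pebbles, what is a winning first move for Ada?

Remove 5, leaving 29.

Label each position W (a win for the player to move) or L (a loss). A position with no legal move is L; any other position is W exactly when some move reaches an L, and L when every move reaches a W.
n=0: no move → L
n=1: no move → L
n=2: →0(L), so W
n=3: →1(L), so W
n=4: →1(L), so W
n=5: →0(L), so W
n=6: →1(L), so W
n=7: →5(W), 4(W), 2(W) — all W, so L
n=8: →6(W), 5(W), 3(W) — all W, so L
n=9: →7(L), so W
n=10: →8(L), so W
n=11: →8(L), so W
n=12: →7(L), so W
n=13: →8(L), so W
n=14: →12(W), 11(W), 9(W) — all W, so L
n=15: →13(W), 12(W), 10(W) — all W, so L
n=16: →14(L), so W
n=17: →15(L), so W
n=18: →15(L), so W
n=19: →14(L), so W
n=20: →15(L), so W
n=21: →19(W), 18(W), 16(W) — all W, so L
n=22: →20(W), 19(W), 17(W) — all W, so L
n=23: →21(L), so W
n=24: →22(L), so W
n=25: →22(L), so W
n=26: →21(L), so W
n=27: →22(L), so W
n=28: →26(W), 25(W), 23(W) — all W, so L
n=29: →27(W), 26(W), 24(W) — all W, so L
n=30: →28(L), so W
n=31: →29(L), so W
n=32: →29(L), so W
n=33: →28(L), so W
n=34: →29(L), so W
From 34, the L positions reachable in one move are: 29.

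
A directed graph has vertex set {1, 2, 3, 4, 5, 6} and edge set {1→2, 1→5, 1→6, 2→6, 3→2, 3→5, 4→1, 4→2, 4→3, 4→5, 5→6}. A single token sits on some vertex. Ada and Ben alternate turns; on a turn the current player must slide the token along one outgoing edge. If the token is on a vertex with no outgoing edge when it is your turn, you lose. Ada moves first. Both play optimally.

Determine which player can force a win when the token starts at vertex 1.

Ada wins.

Classify positions by backward induction: terminal positions (no move available) are L. From any other position, the mover wins iff some move reaches an L.
Every edge goes from a vertex to one that appears earlier in the order 6, 5, 2, 1, 3, 4, so processing vertices in that order labels each vertex after all of its successors.
6: no outgoing edge → L
5: can move to 6, which is L ⇒ W
2: can move to 6, which is L ⇒ W
1: can move to 6, which is L ⇒ W
3: moves to 2(W), 5(W); every one is W ⇒ L
4: can move to 3, which is L ⇒ W
From 1 Ada can move to 6, reaching an L position.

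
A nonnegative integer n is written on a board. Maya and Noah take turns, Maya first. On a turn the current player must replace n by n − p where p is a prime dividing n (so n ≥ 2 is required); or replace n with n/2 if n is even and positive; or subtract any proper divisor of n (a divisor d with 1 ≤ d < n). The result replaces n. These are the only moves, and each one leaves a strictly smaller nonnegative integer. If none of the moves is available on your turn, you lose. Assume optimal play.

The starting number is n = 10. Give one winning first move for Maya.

Use the standard recursion: the mover loses at a terminal position; elsewhere, the mover wins exactly when some move hands the opponent an L position.
n=0: no move → L
n=1: no move → L
n=2: →0(L), so W
n=3: →0(L), so W
n=4: →2(W), 3(W) — all W, so L
n=5: →0(L), so W
n=6: →4(L), so W
n=7: →0(L), so W
n=8: →4(L), so W
n=9: →6(W), 8(W) — all W, so L
n=10: →9(L), so W
From 10, the L positions reachable in one move are: 9.

Move to 9.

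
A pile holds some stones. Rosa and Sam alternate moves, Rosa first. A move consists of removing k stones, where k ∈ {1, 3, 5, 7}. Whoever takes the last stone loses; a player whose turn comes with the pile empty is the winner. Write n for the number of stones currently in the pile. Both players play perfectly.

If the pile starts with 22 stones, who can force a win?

Use the standard recursion: the mover wins at a terminal position; elsewhere, the mover wins exactly when some move hands the opponent an L position.
n=0: no move; the opponent has just taken the last stone and therefore loses → W
n=1: L (sole option 0(W) is W)
n=2: W (go to 1, an L position)
n=3: L (options 2(W), 0(W) are all W)
n=4: W (go to 3, an L position)
n=5: L (options 4(W), 2(W), 0(W) are all W)
n=6: W (go to 5, an L position)
n=7: L (options 6(W), 4(W), 2(W), 0(W) are all W)
n=8: W (go to 7, an L position)
n=9: L (options 8(W), 6(W), 4(W), 2(W) are all W)
n=10: W (go to 9, an L position)
n=11: L (options 10(W), 8(W), 6(W), 4(W) are all W)
n=12: W (go to 11, an L position)
n=13: L (options 12(W), 10(W), 8(W), 6(W) are all W)
n=14: W (go to 13, an L position)
n=15: L (options 14(W), 12(W), 10(W), 8(W) are all W)
n=16: W (go to 15, an L position)
n=17: L (options 16(W), 14(W), 12(W), 10(W) are all W)
n=18: W (go to 17, an L position)
n=19: L (options 18(W), 16(W), 14(W), 12(W) are all W)
n=20: W (go to 19, an L position)
n=21: L (options 20(W), 18(W), 16(W), 14(W) are all W)
n=22: W (go to 21, an L position)
The starting position 22 is W: Rosa should remove 1, leaving 21, handing over an L position.

Rosa wins.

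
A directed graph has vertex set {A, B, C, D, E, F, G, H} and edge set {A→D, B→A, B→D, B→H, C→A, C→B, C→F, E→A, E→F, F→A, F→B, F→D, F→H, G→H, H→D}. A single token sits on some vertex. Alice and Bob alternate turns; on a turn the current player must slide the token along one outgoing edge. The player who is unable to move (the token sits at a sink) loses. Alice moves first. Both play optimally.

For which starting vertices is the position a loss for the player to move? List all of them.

C, D, E, G

Compute win/loss labels from the base case upward. A position with no move is L. Any other position is W if it can reach an L in one move, else L.
Every edge goes from a vertex to one that appears earlier in the order D, H, A, B, F, G, E, C, so processing vertices in that order labels each vertex after all of its successors.
D: no outgoing edge → L
H: W (go to D, an L position)
A: W (go to D, an L position)
B: W (go to D, an L position)
F: W (go to D, an L position)
G: L (sole option H(W) is W)
E: L (options F(W), A(W) are all W)
C: L (options F(W), B(W), A(W) are all W)
Reading off the rows marked L gives the requested list; there are 4 such vertices.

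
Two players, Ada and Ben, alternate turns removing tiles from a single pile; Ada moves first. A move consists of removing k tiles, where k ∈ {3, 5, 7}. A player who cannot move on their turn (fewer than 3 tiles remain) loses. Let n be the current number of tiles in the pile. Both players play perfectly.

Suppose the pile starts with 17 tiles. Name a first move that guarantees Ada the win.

Work bottom-up. With no move the player to move loses. Otherwise the position is W if at least one move leads to an L position for the opponent, and L if every move leads to a W.
n=0: no move → L
n=1: no move → L
n=2: no move → L
n=3: →0(L), so W
n=4: →1(L), so W
n=5: →2(L), so W
n=6: →1(L), so W
n=7: →2(L), so W
n=8: →1(L), so W
n=9: →2(L), so W
n=10: →7(W), 5(W), 3(W) — all W, so L
n=11: →8(W), 6(W), 4(W) — all W, so L
n=12: →9(W), 7(W), 5(W) — all W, so L
n=13: →10(L), so W
n=14: →11(L), so W
n=15: →12(L), so W
n=16: →11(L), so W
n=17: →12(L), so W
From 17, the L positions reachable in one move are: 12, 10. Any move reaching one of these is winning.

Remove 5, leaving 12.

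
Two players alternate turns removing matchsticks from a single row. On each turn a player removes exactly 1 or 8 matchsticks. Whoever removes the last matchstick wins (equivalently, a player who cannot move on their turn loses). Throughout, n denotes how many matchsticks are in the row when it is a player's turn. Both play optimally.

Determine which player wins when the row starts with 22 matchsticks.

Classify positions by backward induction: terminal positions (no move available) are L. From any other position, the mover wins iff some move reaches an L.
n=0: no move → L
n=1: W (go to 0, an L position)
n=2: L (sole option 1(W) is W)
n=3: W (go to 2, an L position)
n=4: L (sole option 3(W) is W)
n=5: W (go to 4, an L position)
n=6: L (sole option 5(W) is W)
n=7: W (go to 6, an L position)
n=8: W (go to 0, an L position)
n=9: L (options 8(W), 1(W) are all W)
n=10: W (go to 9, an L position)
n=11: L (options 10(W), 3(W) are all W)
n=12: W (go to 11, an L position)
n=13: L (options 12(W), 5(W) are all W)
n=14: W (go to 13, an L position)
n=15: L (options 14(W), 7(W) are all W)
n=16: W (go to 15, an L position)
n=17: W (go to 9, an L position)
n=18: L (options 17(W), 10(W) are all W)
n=19: W (go to 18, an L position)
n=20: L (options 19(W), 12(W) are all W)
n=21: W (go to 20, an L position)
n=22: L (options 21(W), 14(W) are all W)
The starting position 22 is L: whatever the player to move does, the opponent receives a W position.

The second player wins.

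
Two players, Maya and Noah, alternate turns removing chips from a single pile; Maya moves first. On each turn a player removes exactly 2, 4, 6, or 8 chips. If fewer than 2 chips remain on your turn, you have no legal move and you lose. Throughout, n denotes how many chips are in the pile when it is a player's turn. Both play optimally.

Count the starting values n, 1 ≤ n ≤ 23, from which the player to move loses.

5

Compute win/loss labels from the base case upward. A position with no move is L. Any other position is W if it can reach an L in one move, else L.
n=0: no move → L
n=1: no move → L
n=2: can move to 0, which is L ⇒ W
n=3: can move to 1, which is L ⇒ W
n=4: can move to 0, which is L ⇒ W
n=5: can move to 1, which is L ⇒ W
n=6: can move to 0, which is L ⇒ W
n=7: can move to 1, which is L ⇒ W
n=8: can move to 0, which is L ⇒ W
n=9: can move to 1, which is L ⇒ W
n=10: moves to 8(W), 6(W), 4(W), 2(W); every one is W ⇒ L
n=11: moves to 9(W), 7(W), 5(W), 3(W); every one is W ⇒ L
n=12: can move to 10, which is L ⇒ W
n=13: can move to 11, which is L ⇒ W
n=14: can move to 10, which is L ⇒ W
n=15: can move to 11, which is L ⇒ W
n=16: can move to 10, which is L ⇒ W
n=17: can move to 11, which is L ⇒ W
n=18: can move to 10, which is L ⇒ W
n=19: can move to 11, which is L ⇒ W
n=20: moves to 18(W), 16(W), 14(W), 12(W); every one is W ⇒ L
n=21: moves to 19(W), 17(W), 15(W), 13(W); every one is W ⇒ L
n=22: can move to 20, which is L ⇒ W
n=23: can move to 21, which is L ⇒ W
L entries with 1 ≤ n ≤ 23 (n=0 is outside the asked range and is not counted): n = 1, 10, 11, 20, 21; that makes 5.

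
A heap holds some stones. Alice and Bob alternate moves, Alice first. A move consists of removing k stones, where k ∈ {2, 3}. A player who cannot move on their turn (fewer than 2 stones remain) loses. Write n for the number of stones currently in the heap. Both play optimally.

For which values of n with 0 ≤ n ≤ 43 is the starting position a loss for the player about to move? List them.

Work bottom-up. With no move the player to move loses. Otherwise the position is W if at least one move leads to an L position for the opponent, and L if every move leads to a W.
n=0: no move → L
n=1: no move → L
n=2: reaches L-position 0 → W
n=3: reaches L-position 1 → W
n=4: reaches L-position 1 → W
n=5: only reaches 3(W), 2(W), all W → L
n=6: only reaches 4(W), 3(W), all W → L
n=7: reaches L-position 5 → W
n=8: reaches L-position 6 → W
n=9: reaches L-position 6 → W
n=10: only reaches 8(W), 7(W), all W → L
n=11: only reaches 9(W), 8(W), all W → L
n=12: reaches L-position 10 → W
n=13: reaches L-position 11 → W
n=14: reaches L-position 11 → W
n=15: only reaches 13(W), 12(W), all W → L
n=16: only reaches 14(W), 13(W), all W → L
n=17: reaches L-position 15 → W
n=18: reaches L-position 16 → W
n=19: reaches L-position 16 → W
n=20: only reaches 18(W), 17(W), all W → L
n=21: only reaches 19(W), 18(W), all W → L
n=22: reaches L-position 20 → W
n=23: reaches L-position 21 → W
n=24: reaches L-position 21 → W
n=25: only reaches 23(W), 22(W), all W → L
n=26: only reaches 24(W), 23(W), all W → L
n=27: reaches L-position 25 → W
n=28: reaches L-position 26 → W
n=29: reaches L-position 26 → W
n=30: only reaches 28(W), 27(W), all W → L
n=31: only reaches 29(W), 28(W), all W → L
n=32: reaches L-position 30 → W
n=33: reaches L-position 31 → W
n=34: reaches L-position 31 → W
n=35: only reaches 33(W), 32(W), all W → L
n=36: only reaches 34(W), 33(W), all W → L
n=37: reaches L-position 35 → W
n=38: reaches L-position 36 → W
n=39: reaches L-position 36 → W
n=40: only reaches 38(W), 37(W), all W → L
n=41: only reaches 39(W), 38(W), all W → L
n=42: reaches L-position 40 → W
n=43: reaches L-position 41 → W
Reading off the rows marked L gives the requested list; there are 18 such values of n.

0, 1, 5, 6, 10, 11, 15, 16, 20, 21, 25, 26, 30, 31, 35, 36, 40, 41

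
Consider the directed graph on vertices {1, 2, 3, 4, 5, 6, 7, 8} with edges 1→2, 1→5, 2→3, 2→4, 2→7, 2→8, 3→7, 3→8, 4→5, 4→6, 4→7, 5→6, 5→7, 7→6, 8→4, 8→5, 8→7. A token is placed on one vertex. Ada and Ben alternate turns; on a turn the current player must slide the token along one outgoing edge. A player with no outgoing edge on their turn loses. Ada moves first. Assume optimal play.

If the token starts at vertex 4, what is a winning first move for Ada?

Move to 6.

Positions with no move are L. A position that does have a move is losing for the player to move precisely when every available move leads to a winning position for the opponent. Fill in the labels:
Every edge goes from a vertex to one that appears earlier in the order 6, 7, 5, 4, 8, 3, 2, 1, so processing vertices in that order labels each vertex after all of its successors.
6: no outgoing edge → L
7: can move to 6, which is L ⇒ W
5: can move to 6, which is L ⇒ W
4: can move to 6, which is L ⇒ W
8: moves to 4(W), 5(W), 7(W); every one is W ⇒ L
3: can move to 8, which is L ⇒ W
2: can move to 8, which is L ⇒ W
1: moves to 2(W), 5(W); every one is W ⇒ L
From 4, the L positions reachable in one move are: 6.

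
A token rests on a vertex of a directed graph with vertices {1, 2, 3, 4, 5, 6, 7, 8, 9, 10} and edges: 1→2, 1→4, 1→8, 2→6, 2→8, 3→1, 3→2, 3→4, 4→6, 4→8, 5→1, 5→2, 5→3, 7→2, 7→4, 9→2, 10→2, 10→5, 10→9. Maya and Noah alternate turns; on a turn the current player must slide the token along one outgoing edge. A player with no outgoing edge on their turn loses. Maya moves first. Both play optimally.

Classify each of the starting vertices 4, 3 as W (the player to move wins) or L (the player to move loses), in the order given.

4: W, 3: L

Build the W/L table. Terminal = L. A non-terminal position is W if it has a move to some L; otherwise it is L.
Every edge goes from a vertex to one that appears earlier in the order 8, 6, 4, 2, 1, 3, 5, 9, 7, 10, so processing vertices in that order labels each vertex after all of its successors.
8: no outgoing edge → L
6: no outgoing edge → L
4: →6(L), so W
2: →6(L), so W
1: →8(L), so W
3: →1(W), 2(W), 4(W) — all W, so L
5: →3(L), so W
9: →2(W) only, which is W, so L
7: →2(W), 4(W) — all W, so L
10: →9(L), so W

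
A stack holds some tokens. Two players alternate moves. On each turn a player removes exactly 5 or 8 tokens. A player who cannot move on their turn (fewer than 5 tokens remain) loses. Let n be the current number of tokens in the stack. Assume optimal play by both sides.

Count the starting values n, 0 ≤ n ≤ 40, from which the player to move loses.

Use the standard recursion: the mover loses at a terminal position; elsewhere, the mover wins exactly when some move hands the opponent an L position.
n=0: no move → L
n=1: no move → L
n=2: no move → L
n=3: no move → L
n=4: no move → L
n=5: →0(L), so W
n=6: →1(L), so W
n=7: →2(L), so W
n=8: →3(L), so W
n=9: →4(L), so W
n=10: →2(L), so W
n=11: →3(L), so W
n=12: →4(L), so W
n=13: →8(W), 5(W) — all W, so L
n=14: →9(W), 6(W) — all W, so L
n=15: →10(W), 7(W) — all W, so L
n=16: →11(W), 8(W) — all W, so L
n=17: →12(W), 9(W) — all W, so L
n=18: →13(L), so W
n=19: →14(L), so W
n=20: →15(L), so W
n=21: →16(L), so W
n=22: →17(L), so W
n=23: →15(L), so W
n=24: →16(L), so W
n=25: →17(L), so W
n=26: →21(W), 18(W) — all W, so L
n=27: →22(W), 19(W) — all W, so L
n=28: →23(W), 20(W) — all W, so L
n=29: →24(W), 21(W) — all W, so L
n=30: →25(W), 22(W) — all W, so L
n=31: →26(L), so W
n=32: →27(L), so W
n=33: →28(L), so W
n=34: →29(L), so W
n=35: →30(L), so W
n=36: →28(L), so W
n=37: →29(L), so W
n=38: →30(L), so W
n=39: →34(W), 31(W) — all W, so L
n=40: →35(W), 32(W) — all W, so L
L entries with 0 ≤ n ≤ 40: n = 0, 1, 2, 3, 4, 13, 14, 15, 16, 17, 26, 27, 28, 29, 30, 39, 40; that makes 17.

17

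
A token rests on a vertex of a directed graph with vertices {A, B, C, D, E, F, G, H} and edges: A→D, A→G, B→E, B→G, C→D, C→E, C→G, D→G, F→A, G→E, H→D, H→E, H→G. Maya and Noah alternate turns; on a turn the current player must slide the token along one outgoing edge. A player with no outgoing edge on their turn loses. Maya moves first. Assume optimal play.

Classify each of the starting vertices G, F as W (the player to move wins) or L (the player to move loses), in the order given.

G: W, F: L

Build the W/L table. Terminal = L. A non-terminal position is W if it has a move to some L; otherwise it is L.
Every edge goes from a vertex to one that appears earlier in the order E, G, D, C, B, H, A, F, so processing vertices in that order labels each vertex after all of its successors.
E: no outgoing edge → L
G: can move to E, which is L ⇒ W
D: the only move is to G(W), a W ⇒ L
C: can move to D, which is L ⇒ W
B: can move to E, which is L ⇒ W
H: can move to D, which is L ⇒ W
A: can move to D, which is L ⇒ W
F: the only move is to A(W), a W ⇒ L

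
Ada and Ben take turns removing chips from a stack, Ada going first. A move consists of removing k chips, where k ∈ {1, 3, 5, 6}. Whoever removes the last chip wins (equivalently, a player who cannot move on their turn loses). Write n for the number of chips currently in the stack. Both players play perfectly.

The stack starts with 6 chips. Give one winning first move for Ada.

Classify positions by backward induction: terminal positions (no move available) are L. From any other position, the mover wins iff some move reaches an L.
n=0: no move → L
n=1: →0(L), so W
n=2: →1(W) only, which is W, so L
n=3: →2(L), so W
n=4: →3(W), 1(W) — all W, so L
n=5: →4(L), so W
n=6: →0(L), so W
From 6, the L positions reachable in one move are: 0.

Remove 6, leaving 0.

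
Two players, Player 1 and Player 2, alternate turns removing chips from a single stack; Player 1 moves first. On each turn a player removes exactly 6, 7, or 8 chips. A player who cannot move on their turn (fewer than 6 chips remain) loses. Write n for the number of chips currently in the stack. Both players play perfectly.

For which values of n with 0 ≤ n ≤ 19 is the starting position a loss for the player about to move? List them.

Classify positions by backward induction: terminal positions (no move available) are L. From any other position, the mover wins iff some move reaches an L.
n=0: no move → L
n=1: no move → L
n=2: no move → L
n=3: no move → L
n=4: no move → L
n=5: no move → L
n=6: reaches L-position 0 → W
n=7: reaches L-position 1 → W
n=8: reaches L-position 2 → W
n=9: reaches L-position 3 → W
n=10: reaches L-position 4 → W
n=11: reaches L-position 5 → W
n=12: reaches L-position 5 → W
n=13: reaches L-position 5 → W
n=14: only reaches 8(W), 7(W), 6(W), all W → L
n=15: only reaches 9(W), 8(W), 7(W), all W → L
n=16: only reaches 10(W), 9(W), 8(W), all W → L
n=17: only reaches 11(W), 10(W), 9(W), all W → L
n=18: only reaches 12(W), 11(W), 10(W), all W → L
n=19: only reaches 13(W), 12(W), 11(W), all W → L
Reading off the rows marked L gives the requested list; there are 12 such values of n.

0, 1, 2, 3, 4, 5, 14, 15, 16, 17, 18, 19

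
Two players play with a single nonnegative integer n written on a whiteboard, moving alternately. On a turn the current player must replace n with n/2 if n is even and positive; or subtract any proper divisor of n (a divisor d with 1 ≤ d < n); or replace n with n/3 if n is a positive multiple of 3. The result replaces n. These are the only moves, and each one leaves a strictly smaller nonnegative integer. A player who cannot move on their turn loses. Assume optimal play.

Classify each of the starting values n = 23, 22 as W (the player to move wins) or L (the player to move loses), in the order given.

Positions with no move are L. A position that does have a move is losing for the player to move precisely when every available move leads to a winning position for the opponent. Fill in the labels:
n=0: no move → L
n=1: no move → L
n=2: can move to 1, which is L ⇒ W
n=3: can move to 1, which is L ⇒ W
n=4: moves to 2(W), 3(W); every one is W ⇒ L
n=5: can move to 4, which is L ⇒ W
n=6: can move to 4, which is L ⇒ W
n=7: the only move is to 6(W), a W ⇒ L
n=8: can move to 4, which is L ⇒ W
n=9: moves to 3(W), 6(W), 8(W); every one is W ⇒ L
n=10: can move to 9, which is L ⇒ W
n=11: the only move is to 10(W), a W ⇒ L
n=12: can move to 4, which is L ⇒ W
n=13: the only move is to 12(W), a W ⇒ L
n=14: can move to 7, which is L ⇒ W
n=15: moves to 5(W), 10(W), 12(W), 14(W); every one is W ⇒ L
n=16: can move to 15, which is L ⇒ W
n=17: the only move is to 16(W), a W ⇒ L
n=18: can move to 9, which is L ⇒ W
n=19: the only move is to 18(W), a W ⇒ L
n=20: can move to 15, which is L ⇒ W
n=21: can move to 7, which is L ⇒ W
n=22: can move to 11, which is L ⇒ W
n=23: the only move is to 22(W), a W ⇒ L

23: L, 22: W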